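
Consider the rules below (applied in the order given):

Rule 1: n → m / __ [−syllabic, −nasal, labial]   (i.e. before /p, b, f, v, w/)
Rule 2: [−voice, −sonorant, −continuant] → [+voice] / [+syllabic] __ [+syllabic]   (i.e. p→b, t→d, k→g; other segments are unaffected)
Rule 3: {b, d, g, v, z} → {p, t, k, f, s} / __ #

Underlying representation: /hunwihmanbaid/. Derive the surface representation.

humwihmambait

Rule 1 (nasal place assimilation): /n/ precedes the labial consonant /w/, so it assimilates in place to [m]. /n/ precedes the labial consonant /b/, so it assimilates in place to [m]. /hunwihmanbaid/ → humwihmambaid.
Rule 2 (intervocalic voicing): no segment meets the environment; /humwihmambaid/ is unchanged.
Rule 3 (final devoicing): /d/ is a voiced obstruent in word-final position, so it devoices to [t]. /humwihmambaid/ → humwihmambait.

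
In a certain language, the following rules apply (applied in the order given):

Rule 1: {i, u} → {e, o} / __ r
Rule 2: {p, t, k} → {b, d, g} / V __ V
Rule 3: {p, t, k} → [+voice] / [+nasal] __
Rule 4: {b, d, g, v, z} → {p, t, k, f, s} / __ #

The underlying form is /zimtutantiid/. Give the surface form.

Rule 1 (pre-rhotic lowering): no segment meets the environment; /zimtutantiid/ is unchanged.
Rule 2 (intervocalic voicing): /t/ is a voiceless stop between vowels /u/ and /a/, so it voices to [d]. /zimtutantiid/ → zimtudantiid.
Rule 3 (post-nasal voicing): /t/ is a voiceless stop immediately after the nasal /m/, so it voices to [d]. /t/ is a voiceless stop immediately after the nasal /n/, so it voices to [d]. /zimtudantiid/ → zimdudandiid.
Rule 4 (final devoicing): /d/ is a voiced obstruent in word-final position, so it devoices to [t]. /zimdudandiid/ → zimdudandiit.

zimdudandiit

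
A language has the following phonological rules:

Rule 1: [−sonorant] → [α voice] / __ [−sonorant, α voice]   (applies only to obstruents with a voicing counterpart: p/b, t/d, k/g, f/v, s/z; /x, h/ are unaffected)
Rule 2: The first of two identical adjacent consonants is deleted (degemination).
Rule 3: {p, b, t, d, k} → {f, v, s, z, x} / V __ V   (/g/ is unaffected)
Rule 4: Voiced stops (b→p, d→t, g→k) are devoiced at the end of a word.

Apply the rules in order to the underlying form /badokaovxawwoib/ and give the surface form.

Rule 1 (regressive voicing assimilation): /v/ precedes the voiceless obstruent /x/, so it devoices to [f] by assimilation. /badokaovxawwoib/ → badokaofxawwoib.
Rule 2 (degemination): /ww/ is a geminate; the first /w/ deletes. /badokaofxawwoib/ → badokaofxawoib.
Rule 3 (intervocalic spirantization): /d/ is a stop between vowels /a/ and /o/, so it spirantizes to the fricative [z]. /k/ is a stop between vowels /o/ and /a/, so it spirantizes to the fricative [x]. /badokaofxawoib/ → bazoxaofxawoib.
Rule 4 (final devoicing): /b/ is a voiced stop in word-final position, so it devoices to [p]. /bazoxaofxawoib/ → bazoxaofxawoip.

bazoxaofxawoip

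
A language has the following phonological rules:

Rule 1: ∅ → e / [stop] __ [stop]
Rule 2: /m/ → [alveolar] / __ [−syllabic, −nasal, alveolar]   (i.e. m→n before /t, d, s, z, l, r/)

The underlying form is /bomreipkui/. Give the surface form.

Rule 1 (stop-cluster e-epenthesis): /p/ and /k/ form a stop–stop cluster, so [e] is inserted between them. /bomreipkui/ → bomreipekui.
Rule 2 (nasal place assimilation): /m/ precedes the alveolar consonant /r/, so it assimilates in place to [n]. /bomreipekui/ → bonreipekui.

bonreipekui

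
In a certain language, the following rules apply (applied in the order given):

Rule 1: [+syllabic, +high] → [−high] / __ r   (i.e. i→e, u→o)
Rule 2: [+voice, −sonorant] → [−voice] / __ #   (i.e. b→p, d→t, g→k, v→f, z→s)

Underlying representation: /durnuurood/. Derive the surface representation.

dornuoroot

Rule 1 (pre-rhotic lowering): /u/ is a high vowel immediately before /r/, so it lowers to [o]. /u/ is a high vowel immediately before /r/, so it lowers to [o]. /durnuurood/ → dornuorood.
Rule 2 (final devoicing): /d/ is a voiced obstruent in word-final position, so it devoices to [t]. /dornuorood/ → dornuoroot.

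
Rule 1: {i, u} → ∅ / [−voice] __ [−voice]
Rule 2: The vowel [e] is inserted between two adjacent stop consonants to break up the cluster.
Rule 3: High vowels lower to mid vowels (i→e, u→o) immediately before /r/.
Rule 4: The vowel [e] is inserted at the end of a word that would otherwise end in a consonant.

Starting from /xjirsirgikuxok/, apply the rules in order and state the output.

Rule 1 (high vowel syncope): /u/ is a high vowel flanked by voiceless consonants /k/ and /x/, so it deletes. /xjirsirgikuxok/ → xjirsirgikxok.
Rule 2 (stop-cluster e-epenthesis): no segment meets the environment; /xjirsirgikxok/ is unchanged.
Rule 3 (pre-rhotic lowering): /i/ is a high vowel immediately before /r/, so it lowers to [e]. /i/ is a high vowel immediately before /r/, so it lowers to [e]. /xjirsirgikxok/ → xjersergikxok.
Rule 4 (final e-epenthesis): the form ends in the consonant /k/, so [e] is inserted word-finally. /xjersergikxok/ → xjersergikxoke.

xjersergikxoke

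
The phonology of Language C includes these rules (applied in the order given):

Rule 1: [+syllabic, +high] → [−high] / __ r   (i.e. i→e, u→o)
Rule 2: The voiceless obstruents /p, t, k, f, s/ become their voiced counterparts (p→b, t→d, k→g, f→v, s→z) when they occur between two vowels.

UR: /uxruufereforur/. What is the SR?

uxruuverevoror

Rule 1 (pre-rhotic lowering): /u/ is a high vowel immediately before /r/, so it lowers to [o]. /uxruufereforur/ → uxruufereforor.
Rule 2 (intervocalic voicing): /f/ is a voiceless obstruent between vowels /u/ and /e/, so it voices to [v]. /f/ is a voiceless obstruent between vowels /e/ and /o/, so it voices to [v]. /uxruufereforor/ → uxruuverevoror.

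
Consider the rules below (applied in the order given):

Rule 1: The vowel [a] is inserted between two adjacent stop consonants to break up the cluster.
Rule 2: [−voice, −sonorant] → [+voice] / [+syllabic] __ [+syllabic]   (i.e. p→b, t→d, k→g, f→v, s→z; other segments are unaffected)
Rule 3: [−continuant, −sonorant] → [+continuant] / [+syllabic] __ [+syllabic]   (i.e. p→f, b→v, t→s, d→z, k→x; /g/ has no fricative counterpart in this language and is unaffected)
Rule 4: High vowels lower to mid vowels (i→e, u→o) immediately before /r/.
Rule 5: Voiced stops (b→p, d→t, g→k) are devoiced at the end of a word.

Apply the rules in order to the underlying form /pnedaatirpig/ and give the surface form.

Rule 1 (stop-cluster a-epenthesis): no segment meets the environment; /pnedaatirpig/ is unchanged.
Rule 2 (intervocalic voicing): /t/ is a voiceless obstruent between vowels /a/ and /i/, so it voices to [d]. /pnedaatirpig/ → pnedaadirpig.
Rule 3 (intervocalic spirantization): /d/ is a stop between vowels /e/ and /a/, so it spirantizes to the fricative [z]. /d/ is a stop between vowels /a/ and /i/, so it spirantizes to the fricative [z]. /pnedaadirpig/ → pnezaazirpig.
Rule 4 (pre-rhotic lowering): /i/ is a high vowel immediately before /r/, so it lowers to [e]. /pnezaazirpig/ → pnezaazerpig.
Rule 5 (final devoicing): /g/ is a voiced stop in word-final position, so it devoices to [k]. /pnezaazerpig/ → pnezaazerpik.

pnezaazerpik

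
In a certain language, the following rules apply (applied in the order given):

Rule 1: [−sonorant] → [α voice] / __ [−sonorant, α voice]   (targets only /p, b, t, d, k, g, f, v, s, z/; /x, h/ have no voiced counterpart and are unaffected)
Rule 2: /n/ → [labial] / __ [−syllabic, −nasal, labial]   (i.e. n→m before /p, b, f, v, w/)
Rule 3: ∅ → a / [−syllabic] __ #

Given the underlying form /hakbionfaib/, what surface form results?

Rule 1 (regressive voicing assimilation): /k/ precedes the voiced obstruent /b/, so it voices to [g] by assimilation. /hakbionfaib/ → hagbionfaib.
Rule 2 (nasal place assimilation): /n/ precedes the labial consonant /f/, so it assimilates in place to [m]. /hagbionfaib/ → hagbiomfaib.
Rule 3 (final a-epenthesis): the form ends in the consonant /b/, so [a] is inserted word-finally. /hagbiomfaib/ → hagbiomfaiba.

hagbiomfaiba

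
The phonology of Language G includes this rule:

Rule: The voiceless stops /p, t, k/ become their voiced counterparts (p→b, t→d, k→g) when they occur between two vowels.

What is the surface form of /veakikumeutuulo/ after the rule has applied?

/k/ is a voiceless stop between vowels /a/ and /i/, so it voices to [g].
/k/ is a voiceless stop between vowels /i/ and /u/, so it voices to [g].
/t/ is a voiceless stop between vowels /u/ and /u/, so it voices to [d].
Surface form: [veagigumeuduulo].

veagigumeuduulo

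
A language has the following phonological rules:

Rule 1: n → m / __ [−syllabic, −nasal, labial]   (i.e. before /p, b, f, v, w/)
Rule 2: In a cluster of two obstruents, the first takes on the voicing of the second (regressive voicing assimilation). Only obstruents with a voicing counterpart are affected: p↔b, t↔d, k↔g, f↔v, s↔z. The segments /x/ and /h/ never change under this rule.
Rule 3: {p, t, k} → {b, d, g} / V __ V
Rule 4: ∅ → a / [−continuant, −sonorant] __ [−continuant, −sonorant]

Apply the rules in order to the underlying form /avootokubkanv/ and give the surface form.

avoodogupakamv

Rule 1 (nasal place assimilation): /n/ precedes the labial consonant /v/, so it assimilates in place to [m]. /avootokubkanv/ → avootokubkamv.
Rule 2 (regressive voicing assimilation): /b/ precedes the voiceless obstruent /k/, so it devoices to [p] by assimilation. /avootokubkamv/ → avootokupkamv.
Rule 3 (intervocalic voicing): /t/ is a voiceless stop between vowels /o/ and /o/, so it voices to [d]. /k/ is a voiceless stop between vowels /o/ and /u/, so it voices to [g]. /avootokupkamv/ → avoodogupkamv.
Rule 4 (stop-cluster a-epenthesis): /p/ and /k/ form a stop–stop cluster, so [a] is inserted between them. /avoodogupkamv/ → avoodogupakamv.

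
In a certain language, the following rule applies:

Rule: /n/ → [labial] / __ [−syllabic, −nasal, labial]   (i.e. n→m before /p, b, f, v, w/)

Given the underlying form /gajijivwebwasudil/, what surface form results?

gajijivwebwasudil

No segment of /gajijivwebwasudil/ meets the structural description of the rule, so the form surfaces unchanged.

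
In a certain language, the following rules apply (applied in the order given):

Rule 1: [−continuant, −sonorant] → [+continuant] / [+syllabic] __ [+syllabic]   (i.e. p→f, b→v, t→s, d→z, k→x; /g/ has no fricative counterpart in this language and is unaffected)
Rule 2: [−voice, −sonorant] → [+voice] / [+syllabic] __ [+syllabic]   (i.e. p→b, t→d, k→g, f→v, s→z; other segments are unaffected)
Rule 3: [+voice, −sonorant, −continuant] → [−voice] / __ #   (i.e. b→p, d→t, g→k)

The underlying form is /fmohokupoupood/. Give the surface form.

Rule 1 (intervocalic spirantization): /k/ is a stop between vowels /o/ and /u/, so it spirantizes to the fricative [x]. /p/ is a stop between vowels /u/ and /o/, so it spirantizes to the fricative [f]. /p/ is a stop between vowels /u/ and /o/, so it spirantizes to the fricative [f]. /fmohokupoupood/ → fmohoxufoufood.
Rule 2 (intervocalic voicing): /f/ is a voiceless obstruent between vowels /u/ and /o/, so it voices to [v]. /f/ is a voiceless obstruent between vowels /u/ and /o/, so it voices to [v]. /fmohoxufoufood/ → fmohoxuvouvood.
Rule 3 (final devoicing): /d/ is a voiced stop in word-final position, so it devoices to [t]. /fmohoxuvouvood/ → fmohoxuvouvoot.

fmohoxuvouvoot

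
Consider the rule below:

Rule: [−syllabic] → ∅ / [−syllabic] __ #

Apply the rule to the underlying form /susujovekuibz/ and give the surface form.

/z/ is the second consonant of a word-final cluster /bz/, so it deletes.
The other instances of /s/, /j/, /v/, /k/, /b/ do not occur in the required environment and remain unchanged.
Surface form: [susujovekuib].

susujovekuib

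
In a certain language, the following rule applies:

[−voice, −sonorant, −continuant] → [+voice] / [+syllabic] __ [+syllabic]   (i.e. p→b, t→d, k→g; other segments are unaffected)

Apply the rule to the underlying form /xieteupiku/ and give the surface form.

/t/ is a voiceless stop between vowels /e/ and /e/, so it voices to [d].
/p/ is a voiceless stop between vowels /u/ and /i/, so it voices to [b].
/k/ is a voiceless stop between vowels /i/ and /u/, so it voices to [g].
Surface form: [xiedeubigu].

xiedeubigu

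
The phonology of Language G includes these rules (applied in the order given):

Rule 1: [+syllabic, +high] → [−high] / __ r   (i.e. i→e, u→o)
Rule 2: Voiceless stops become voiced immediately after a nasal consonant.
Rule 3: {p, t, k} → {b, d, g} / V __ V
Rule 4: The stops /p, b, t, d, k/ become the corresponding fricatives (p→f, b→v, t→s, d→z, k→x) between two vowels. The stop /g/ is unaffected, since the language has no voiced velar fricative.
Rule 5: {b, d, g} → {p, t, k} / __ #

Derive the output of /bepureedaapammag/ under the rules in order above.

bevoreezaavammak

Rule 1 (pre-rhotic lowering): /u/ is a high vowel immediately before /r/, so it lowers to [o]. /bepureedaapammag/ → beporeedaapammag.
Rule 2 (post-nasal voicing): no segment meets the environment; /beporeedaapammag/ is unchanged.
Rule 3 (intervocalic voicing): /p/ is a voiceless stop between vowels /e/ and /o/, so it voices to [b]. /p/ is a voiceless stop between vowels /a/ and /a/, so it voices to [b]. /beporeedaapammag/ → beboreedaabammag.
Rule 4 (intervocalic spirantization): /b/ is a stop between vowels /e/ and /o/, so it spirantizes to the fricative [v]. /d/ is a stop between vowels /e/ and /a/, so it spirantizes to the fricative [z]. /b/ is a stop between vowels /a/ and /a/, so it spirantizes to the fricative [v]. /beboreedaabammag/ → bevoreezaavammag.
Rule 5 (final devoicing): /g/ is a voiced stop in word-final position, so it devoices to [k]. /bevoreezaavammag/ → bevoreezaavammak.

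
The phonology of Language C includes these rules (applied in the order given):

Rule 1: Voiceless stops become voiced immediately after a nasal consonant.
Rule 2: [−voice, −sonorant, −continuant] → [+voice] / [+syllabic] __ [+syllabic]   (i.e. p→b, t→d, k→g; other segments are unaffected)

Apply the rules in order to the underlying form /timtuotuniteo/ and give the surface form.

Rule 1 (post-nasal voicing): /t/ is a voiceless stop immediately after the nasal /m/, so it voices to [d]. /timtuotuniteo/ → timduotuniteo.
Rule 2 (intervocalic voicing): /t/ is a voiceless stop between vowels /o/ and /u/, so it voices to [d]. /t/ is a voiceless stop between vowels /i/ and /e/, so it voices to [d]. /timduotuniteo/ → timduodunideo.

timduodunideo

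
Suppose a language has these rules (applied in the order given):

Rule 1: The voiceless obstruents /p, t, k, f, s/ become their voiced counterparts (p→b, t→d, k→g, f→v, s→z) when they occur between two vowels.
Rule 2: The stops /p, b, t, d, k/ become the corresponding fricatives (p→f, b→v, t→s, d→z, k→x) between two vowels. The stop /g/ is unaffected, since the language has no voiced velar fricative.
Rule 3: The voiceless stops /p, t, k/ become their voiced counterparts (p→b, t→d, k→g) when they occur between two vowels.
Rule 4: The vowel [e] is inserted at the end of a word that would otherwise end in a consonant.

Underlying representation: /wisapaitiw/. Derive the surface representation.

wizavaiziwe

Rule 1 (intervocalic voicing): /s/ is a voiceless obstruent between vowels /i/ and /a/, so it voices to [z]. /p/ is a voiceless obstruent between vowels /a/ and /a/, so it voices to [b]. /t/ is a voiceless obstruent between vowels /i/ and /i/, so it voices to [d]. /wisapaitiw/ → wizabaidiw.
Rule 2 (intervocalic spirantization): /b/ is a stop between vowels /a/ and /a/, so it spirantizes to the fricative [v]. /d/ is a stop between vowels /i/ and /i/, so it spirantizes to the fricative [z]. /wizabaidiw/ → wizavaiziw.
Rule 3 (intervocalic voicing): no segment meets the environment; /wizavaiziw/ is unchanged.
Rule 4 (final e-epenthesis): the form ends in the consonant /w/, so [e] is inserted word-finally. /wizavaiziw/ → wizavaiziwe.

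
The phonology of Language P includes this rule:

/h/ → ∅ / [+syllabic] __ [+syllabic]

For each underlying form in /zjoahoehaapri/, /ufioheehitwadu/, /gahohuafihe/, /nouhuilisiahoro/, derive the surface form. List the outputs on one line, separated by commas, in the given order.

zjoaoeaapri, ufioeeitwadu, gaouafie, nouuilisiaoro

/zjoahoehaapri/: /h/ occurs between vowels /a/ and /o/, so it deletes. /h/ occurs between vowels /e/ and /a/, so it deletes. → [zjoaoeaapri].
/ufioheehitwadu/: /h/ occurs between vowels /o/ and /e/, so it deletes. /h/ occurs between vowels /e/ and /i/, so it deletes. → [ufioeeitwadu].
/gahohuafihe/: /h/ occurs between vowels /a/ and /o/, so it deletes. /h/ occurs between vowels /o/ and /u/, so it deletes. /h/ occurs between vowels /i/ and /e/, so it deletes. → [gaouafie].
/nouhuilisiahoro/: /h/ occurs between vowels /u/ and /u/, so it deletes. /h/ occurs between vowels /a/ and /o/, so it deletes. → [nouuilisiaoro].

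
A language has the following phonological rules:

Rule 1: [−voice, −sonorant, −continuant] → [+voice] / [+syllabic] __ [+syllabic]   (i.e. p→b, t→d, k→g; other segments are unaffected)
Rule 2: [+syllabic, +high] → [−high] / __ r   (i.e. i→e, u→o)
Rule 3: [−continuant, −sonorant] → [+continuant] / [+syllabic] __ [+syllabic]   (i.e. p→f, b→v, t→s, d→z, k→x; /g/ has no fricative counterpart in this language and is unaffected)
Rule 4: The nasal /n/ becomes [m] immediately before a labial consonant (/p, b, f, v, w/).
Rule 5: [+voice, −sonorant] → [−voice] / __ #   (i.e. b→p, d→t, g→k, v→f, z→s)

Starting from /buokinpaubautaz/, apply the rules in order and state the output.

Rule 1 (intervocalic voicing): /k/ is a voiceless stop between vowels /o/ and /i/, so it voices to [g]. /t/ is a voiceless stop between vowels /u/ and /a/, so it voices to [d]. /buokinpaubautaz/ → buoginpaubaudaz.
Rule 2 (pre-rhotic lowering): no segment meets the environment; /buoginpaubaudaz/ is unchanged.
Rule 3 (intervocalic spirantization): /b/ is a stop between vowels /u/ and /a/, so it spirantizes to the fricative [v]. /d/ is a stop between vowels /u/ and /a/, so it spirantizes to the fricative [z]. /buoginpaubaudaz/ → buoginpauvauzaz.
Rule 4 (nasal place assimilation): /n/ precedes the labial consonant /p/, so it assimilates in place to [m]. /buoginpauvauzaz/ → buogimpauvauzaz.
Rule 5 (final devoicing): /z/ is a voiced obstruent in word-final position, so it devoices to [s]. /buogimpauvauzaz/ → buogimpauvauzas.

buogimpauvauzas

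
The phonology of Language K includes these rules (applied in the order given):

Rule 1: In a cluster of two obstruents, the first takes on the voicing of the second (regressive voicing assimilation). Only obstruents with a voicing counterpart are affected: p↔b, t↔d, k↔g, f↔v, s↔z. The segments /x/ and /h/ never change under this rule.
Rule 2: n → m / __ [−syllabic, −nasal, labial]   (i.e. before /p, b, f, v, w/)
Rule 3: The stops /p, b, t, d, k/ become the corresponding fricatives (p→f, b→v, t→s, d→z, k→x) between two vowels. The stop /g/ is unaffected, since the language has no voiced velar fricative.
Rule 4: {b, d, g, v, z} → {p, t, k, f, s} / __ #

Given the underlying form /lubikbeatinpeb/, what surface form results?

Rule 1 (regressive voicing assimilation): /k/ precedes the voiced obstruent /b/, so it voices to [g] by assimilation. /lubikbeatinpeb/ → lubigbeatinpeb.
Rule 2 (nasal place assimilation): /n/ precedes the labial consonant /p/, so it assimilates in place to [m]. /lubigbeatinpeb/ → lubigbeatimpeb.
Rule 3 (intervocalic spirantization): /b/ is a stop between vowels /u/ and /i/, so it spirantizes to the fricative [v]. /t/ is a stop between vowels /a/ and /i/, so it spirantizes to the fricative [s]. /lubigbeatimpeb/ → luvigbeasimpeb.
Rule 4 (final devoicing): /b/ is a voiced obstruent in word-final position, so it devoices to [p]. /luvigbeasimpeb/ → luvigbeasimpep.

luvigbeasimpep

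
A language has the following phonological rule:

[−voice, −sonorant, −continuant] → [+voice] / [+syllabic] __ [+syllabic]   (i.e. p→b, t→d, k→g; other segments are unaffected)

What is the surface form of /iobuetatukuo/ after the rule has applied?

/t/ is a voiceless stop between vowels /e/ and /a/, so it voices to [d].
/t/ is a voiceless stop between vowels /a/ and /u/, so it voices to [d].
/k/ is a voiceless stop between vowels /u/ and /u/, so it voices to [g].
Surface form: [iobuedaduguo].

iobuedaduguo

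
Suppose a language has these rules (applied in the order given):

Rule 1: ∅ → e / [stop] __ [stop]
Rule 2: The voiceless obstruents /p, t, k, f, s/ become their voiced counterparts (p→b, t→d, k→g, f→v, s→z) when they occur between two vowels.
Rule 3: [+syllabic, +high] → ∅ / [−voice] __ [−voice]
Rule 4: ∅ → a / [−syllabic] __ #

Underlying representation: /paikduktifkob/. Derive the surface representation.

Rule 1 (stop-cluster e-epenthesis): /k/ and /d/ form a stop–stop cluster, so [e] is inserted between them. /k/ and /t/ form a stop–stop cluster, so [e] is inserted between them. /paikduktifkob/ → paikeduketifkob.
Rule 2 (intervocalic voicing): /k/ is a voiceless obstruent between vowels /i/ and /e/, so it voices to [g]. /k/ is a voiceless obstruent between vowels /u/ and /e/, so it voices to [g]. /t/ is a voiceless obstruent between vowels /e/ and /i/, so it voices to [d]. /paikeduketifkob/ → paigedugedifkob.
Rule 3 (high vowel syncope): no segment meets the environment; /paigedugedifkob/ is unchanged.
Rule 4 (final a-epenthesis): the form ends in the consonant /b/, so [a] is inserted word-finally. /paigedugedifkob/ → paigedugedifkoba.

paigedugedifkoba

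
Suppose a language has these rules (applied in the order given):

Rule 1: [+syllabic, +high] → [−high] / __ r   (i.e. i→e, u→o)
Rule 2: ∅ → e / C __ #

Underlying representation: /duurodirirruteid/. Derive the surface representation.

duorodererruteide

Rule 1 (pre-rhotic lowering): /u/ is a high vowel immediately before /r/, so it lowers to [o]. /i/ is a high vowel immediately before /r/, so it lowers to [e]. /i/ is a high vowel immediately before /r/, so it lowers to [e]. /duurodirirruteid/ → duorodererruteid.
Rule 2 (final e-epenthesis): the form ends in the consonant /d/, so [e] is inserted word-finally. /duorodererruteid/ → duorodererruteide.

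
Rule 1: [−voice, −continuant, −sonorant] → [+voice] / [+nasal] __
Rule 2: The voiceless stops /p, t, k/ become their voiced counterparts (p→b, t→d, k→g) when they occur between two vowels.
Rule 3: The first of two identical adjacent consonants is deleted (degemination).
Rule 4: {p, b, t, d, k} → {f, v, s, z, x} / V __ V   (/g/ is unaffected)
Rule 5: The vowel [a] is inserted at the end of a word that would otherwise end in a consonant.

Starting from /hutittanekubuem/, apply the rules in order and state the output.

Rule 1 (post-nasal voicing): no segment meets the environment; /hutittanekubuem/ is unchanged.
Rule 2 (intervocalic voicing): /t/ is a voiceless stop between vowels /u/ and /i/, so it voices to [d]. /k/ is a voiceless stop between vowels /e/ and /u/, so it voices to [g]. /hutittanekubuem/ → hudittanegubuem.
Rule 3 (degemination): /tt/ is a geminate; the first /t/ deletes. /hudittanegubuem/ → huditanegubuem.
Rule 4 (intervocalic spirantization): /d/ is a stop between vowels /u/ and /i/, so it spirantizes to the fricative [z]. /t/ is a stop between vowels /i/ and /a/, so it spirantizes to the fricative [s]. /b/ is a stop between vowels /u/ and /u/, so it spirantizes to the fricative [v]. /huditanegubuem/ → huzisaneguvuem.
Rule 5 (final a-epenthesis): the form ends in the consonant /m/, so [a] is inserted word-finally. /huzisaneguvuem/ → huzisaneguvuema.

huzisaneguvuema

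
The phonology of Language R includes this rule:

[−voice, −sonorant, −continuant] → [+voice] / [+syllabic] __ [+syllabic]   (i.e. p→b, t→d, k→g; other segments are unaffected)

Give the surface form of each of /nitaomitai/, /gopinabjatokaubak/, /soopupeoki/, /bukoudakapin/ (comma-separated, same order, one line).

nidaomidai, gobinabjadogaubak, soobubeogi, bugoudagabin

/nitaomitai/: /t/ is a voiceless stop between vowels /i/ and /a/, so it voices to [d]. /t/ is a voiceless stop between vowels /i/ and /a/, so it voices to [d]. → [nidaomidai].
/gopinabjatokaubak/: /p/ is a voiceless stop between vowels /o/ and /i/, so it voices to [b]. /t/ is a voiceless stop between vowels /a/ and /o/, so it voices to [d]. /k/ is a voiceless stop between vowels /o/ and /a/, so it voices to [g]. → [gobinabjadogaubak].
/soopupeoki/: /p/ is a voiceless stop between vowels /o/ and /u/, so it voices to [b]. /p/ is a voiceless stop between vowels /u/ and /e/, so it voices to [b]. /k/ is a voiceless stop between vowels /o/ and /i/, so it voices to [g]. → [soobubeogi].
/bukoudakapin/: /k/ is a voiceless stop between vowels /u/ and /o/, so it voices to [g]. /k/ is a voiceless stop between vowels /a/ and /a/, so it voices to [g]. /p/ is a voiceless stop between vowels /a/ and /i/, so it voices to [b]. → [bugoudagabin].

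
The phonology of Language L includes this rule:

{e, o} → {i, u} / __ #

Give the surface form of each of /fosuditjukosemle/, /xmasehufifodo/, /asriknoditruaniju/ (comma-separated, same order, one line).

/fosuditjukosemle/: /e/ is a mid vowel in word-final position, so it raises to [i]. → [fosuditjukosemli].
/xmasehufifodo/: /o/ is a mid vowel in word-final position, so it raises to [u]. → [xmasehufifodu].
/asriknoditruaniju/: the rule's environment is not met; surfaces unchanged as [asriknoditruaniju].

fosuditjukosemli, xmasehufifodu, asriknoditruaniju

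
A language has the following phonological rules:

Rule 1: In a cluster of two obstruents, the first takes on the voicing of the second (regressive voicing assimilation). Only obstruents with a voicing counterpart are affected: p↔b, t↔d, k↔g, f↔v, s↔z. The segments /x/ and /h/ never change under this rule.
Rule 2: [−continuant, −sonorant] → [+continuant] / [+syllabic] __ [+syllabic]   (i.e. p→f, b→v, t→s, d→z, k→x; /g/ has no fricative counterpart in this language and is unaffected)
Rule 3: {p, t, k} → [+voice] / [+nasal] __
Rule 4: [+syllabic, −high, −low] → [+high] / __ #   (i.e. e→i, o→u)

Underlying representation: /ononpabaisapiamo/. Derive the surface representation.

Rule 1 (regressive voicing assimilation): no segment meets the environment; /ononpabaisapiamo/ is unchanged.
Rule 2 (intervocalic spirantization): /b/ is a stop between vowels /a/ and /a/, so it spirantizes to the fricative [v]. /p/ is a stop between vowels /a/ and /i/, so it spirantizes to the fricative [f]. /ononpabaisapiamo/ → ononpavaisafiamo.
Rule 3 (post-nasal voicing): /p/ is a voiceless stop immediately after the nasal /n/, so it voices to [b]. /ononpavaisafiamo/ → ononbavaisafiamo.
Rule 4 (final vowel raising): /o/ is a mid vowel in word-final position, so it raises to [u]. /ononbavaisafiamo/ → ononbavaisafiamu.

ononbavaisafiamu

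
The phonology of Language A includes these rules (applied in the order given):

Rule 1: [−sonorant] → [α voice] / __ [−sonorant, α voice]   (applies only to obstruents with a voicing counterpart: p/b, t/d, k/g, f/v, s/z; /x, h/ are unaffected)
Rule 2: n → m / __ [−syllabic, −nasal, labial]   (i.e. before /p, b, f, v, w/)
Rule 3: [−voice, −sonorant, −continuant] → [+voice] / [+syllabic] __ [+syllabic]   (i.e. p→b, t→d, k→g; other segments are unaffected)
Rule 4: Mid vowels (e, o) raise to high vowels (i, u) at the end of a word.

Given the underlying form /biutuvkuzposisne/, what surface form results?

biudufkusposisni

Rule 1 (regressive voicing assimilation): /v/ precedes the voiceless obstruent /k/, so it devoices to [f] by assimilation. /z/ precedes the voiceless obstruent /p/, so it devoices to [s] by assimilation. /biutuvkuzposisne/ → biutufkusposisne.
Rule 2 (nasal place assimilation): no segment meets the environment; /biutufkusposisne/ is unchanged.
Rule 3 (intervocalic voicing): /t/ is a voiceless stop between vowels /u/ and /u/, so it voices to [d]. /biutufkusposisne/ → biudufkusposisne.
Rule 4 (final vowel raising): /e/ is a mid vowel in word-final position, so it raises to [i]. /biudufkusposisne/ → biudufkusposisni.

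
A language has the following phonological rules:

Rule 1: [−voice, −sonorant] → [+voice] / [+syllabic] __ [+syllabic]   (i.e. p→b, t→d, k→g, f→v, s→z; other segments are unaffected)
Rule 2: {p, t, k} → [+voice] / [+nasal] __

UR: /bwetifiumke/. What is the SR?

bwediviumge

Rule 1 (intervocalic voicing): /t/ is a voiceless obstruent between vowels /e/ and /i/, so it voices to [d]. /f/ is a voiceless obstruent between vowels /i/ and /i/, so it voices to [v]. /bwetifiumke/ → bwediviumke.
Rule 2 (post-nasal voicing): /k/ is a voiceless stop immediately after the nasal /m/, so it voices to [g]. /bwediviumke/ → bwediviumge.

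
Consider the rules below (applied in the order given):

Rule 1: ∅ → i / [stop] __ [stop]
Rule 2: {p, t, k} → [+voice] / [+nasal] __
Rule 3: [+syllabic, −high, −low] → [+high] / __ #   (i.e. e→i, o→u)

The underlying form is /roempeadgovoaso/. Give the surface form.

roembeadigovoasu

Rule 1 (stop-cluster i-epenthesis): /d/ and /g/ form a stop–stop cluster, so [i] is inserted between them. /roempeadgovoaso/ → roempeadigovoaso.
Rule 2 (post-nasal voicing): /p/ is a voiceless stop immediately after the nasal /m/, so it voices to [b]. /roempeadigovoaso/ → roembeadigovoaso.
Rule 3 (final vowel raising): /o/ is a mid vowel in word-final position, so it raises to [u]. /roembeadigovoaso/ → roembeadigovoasu.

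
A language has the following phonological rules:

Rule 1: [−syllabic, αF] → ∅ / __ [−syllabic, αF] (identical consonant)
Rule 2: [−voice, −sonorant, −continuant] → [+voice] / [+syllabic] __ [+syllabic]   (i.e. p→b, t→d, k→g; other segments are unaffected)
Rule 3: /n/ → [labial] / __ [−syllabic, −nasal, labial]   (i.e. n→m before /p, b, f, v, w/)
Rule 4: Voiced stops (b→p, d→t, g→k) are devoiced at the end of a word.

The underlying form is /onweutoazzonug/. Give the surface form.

Rule 1 (degemination): /zz/ is a geminate; the first /z/ deletes. /onweutoazzonug/ → onweutoazonug.
Rule 2 (intervocalic voicing): /t/ is a voiceless stop between vowels /u/ and /o/, so it voices to [d]. /onweutoazonug/ → onweudoazonug.
Rule 3 (nasal place assimilation): /n/ precedes the labial consonant /w/, so it assimilates in place to [m]. /onweudoazonug/ → omweudoazonug.
Rule 4 (final devoicing): /g/ is a voiced stop in word-final position, so it devoices to [k]. /omweudoazonug/ → omweudoazonuk.

omweudoazonuk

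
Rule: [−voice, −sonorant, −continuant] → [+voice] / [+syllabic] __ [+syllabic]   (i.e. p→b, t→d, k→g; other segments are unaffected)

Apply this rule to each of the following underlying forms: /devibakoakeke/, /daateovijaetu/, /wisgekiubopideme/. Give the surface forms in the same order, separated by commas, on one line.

/devibakoakeke/: /k/ is a voiceless stop between vowels /a/ and /o/, so it voices to [g]. /k/ is a voiceless stop between vowels /a/ and /e/, so it voices to [g]. /k/ is a voiceless stop between vowels /e/ and /e/, so it voices to [g]. → [devibagoagege].
/daateovijaetu/: /t/ is a voiceless stop between vowels /a/ and /e/, so it voices to [d]. /t/ is a voiceless stop between vowels /e/ and /u/, so it voices to [d]. → [daadeovijaedu].
/wisgekiubopideme/: /k/ is a voiceless stop between vowels /e/ and /i/, so it voices to [g]. /p/ is a voiceless stop between vowels /o/ and /i/, so it voices to [b]. → [wisgegiubobideme].

devibagoagege, daadeovijaedu, wisgegiubobideme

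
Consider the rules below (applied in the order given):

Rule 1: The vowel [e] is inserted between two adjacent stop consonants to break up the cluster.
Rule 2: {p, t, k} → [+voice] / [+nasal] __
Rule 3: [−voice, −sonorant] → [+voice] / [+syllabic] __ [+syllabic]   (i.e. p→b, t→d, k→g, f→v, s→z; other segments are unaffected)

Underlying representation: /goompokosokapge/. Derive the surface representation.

goombogozogabege

Rule 1 (stop-cluster e-epenthesis): /p/ and /g/ form a stop–stop cluster, so [e] is inserted between them. /goompokosokapge/ → goompokosokapege.
Rule 2 (post-nasal voicing): /p/ is a voiceless stop immediately after the nasal /m/, so it voices to [b]. /goompokosokapege/ → goombokosokapege.
Rule 3 (intervocalic voicing): /k/ is a voiceless obstruent between vowels /o/ and /o/, so it voices to [g]. /s/ is a voiceless obstruent between vowels /o/ and /o/, so it voices to [z]. /k/ is a voiceless obstruent between vowels /o/ and /a/, so it voices to [g]. /p/ is a voiceless obstruent between vowels /a/ and /e/, so it voices to [b]. /goombokosokapege/ → goombogozogabege.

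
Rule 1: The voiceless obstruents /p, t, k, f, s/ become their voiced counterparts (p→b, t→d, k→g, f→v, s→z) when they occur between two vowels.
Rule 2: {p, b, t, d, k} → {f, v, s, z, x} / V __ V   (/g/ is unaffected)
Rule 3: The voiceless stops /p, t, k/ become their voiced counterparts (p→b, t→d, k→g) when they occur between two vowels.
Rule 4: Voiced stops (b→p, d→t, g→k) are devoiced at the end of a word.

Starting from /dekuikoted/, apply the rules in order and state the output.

deguigozet

Rule 1 (intervocalic voicing): /k/ is a voiceless obstruent between vowels /e/ and /u/, so it voices to [g]. /k/ is a voiceless obstruent between vowels /i/ and /o/, so it voices to [g]. /t/ is a voiceless obstruent between vowels /o/ and /e/, so it voices to [d]. /dekuikoted/ → deguigoded.
Rule 2 (intervocalic spirantization): /d/ is a stop between vowels /o/ and /e/, so it spirantizes to the fricative [z]. /deguigoded/ → deguigozed.
Rule 3 (intervocalic voicing): no segment meets the environment; /deguigozed/ is unchanged.
Rule 4 (final devoicing): /d/ is a voiced stop in word-final position, so it devoices to [t]. /deguigozed/ → deguigozet.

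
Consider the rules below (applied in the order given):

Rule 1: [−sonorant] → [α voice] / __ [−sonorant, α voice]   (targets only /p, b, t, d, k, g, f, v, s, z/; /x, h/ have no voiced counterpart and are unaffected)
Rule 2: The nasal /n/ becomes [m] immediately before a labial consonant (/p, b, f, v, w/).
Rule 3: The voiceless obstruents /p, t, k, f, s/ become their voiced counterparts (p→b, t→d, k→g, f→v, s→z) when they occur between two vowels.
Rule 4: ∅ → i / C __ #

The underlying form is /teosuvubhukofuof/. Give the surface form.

Rule 1 (regressive voicing assimilation): /b/ precedes the voiceless obstruent /h/, so it devoices to [p] by assimilation. /teosuvubhukofuof/ → teosuvuphukofuof.
Rule 2 (nasal place assimilation): no segment meets the environment; /teosuvuphukofuof/ is unchanged.
Rule 3 (intervocalic voicing): /s/ is a voiceless obstruent between vowels /o/ and /u/, so it voices to [z]. /k/ is a voiceless obstruent between vowels /u/ and /o/, so it voices to [g]. /f/ is a voiceless obstruent between vowels /o/ and /u/, so it voices to [v]. /teosuvuphukofuof/ → teozuvuphugovuof.
Rule 4 (final i-epenthesis): the form ends in the consonant /f/, so [i] is inserted word-finally. /teozuvuphugovuof/ → teozuvuphugovuofi.

teozuvuphugovuofi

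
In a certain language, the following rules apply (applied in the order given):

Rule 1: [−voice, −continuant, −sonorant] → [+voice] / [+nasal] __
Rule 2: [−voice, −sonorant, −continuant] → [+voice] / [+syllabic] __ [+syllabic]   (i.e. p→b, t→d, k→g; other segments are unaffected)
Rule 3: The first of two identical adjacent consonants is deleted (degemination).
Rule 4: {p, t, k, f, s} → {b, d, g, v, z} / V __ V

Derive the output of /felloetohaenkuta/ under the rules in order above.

feloedohaenguda

Rule 1 (post-nasal voicing): /k/ is a voiceless stop immediately after the nasal /n/, so it voices to [g]. /felloetohaenkuta/ → felloetohaenguta.
Rule 2 (intervocalic voicing): /t/ is a voiceless stop between vowels /e/ and /o/, so it voices to [d]. /t/ is a voiceless stop between vowels /u/ and /a/, so it voices to [d]. /felloetohaenguta/ → felloedohaenguda.
Rule 3 (degemination): /ll/ is a geminate; the first /l/ deletes. /felloedohaenguda/ → feloedohaenguda.
Rule 4 (intervocalic voicing): no segment meets the environment; /feloedohaenguda/ is unchanged.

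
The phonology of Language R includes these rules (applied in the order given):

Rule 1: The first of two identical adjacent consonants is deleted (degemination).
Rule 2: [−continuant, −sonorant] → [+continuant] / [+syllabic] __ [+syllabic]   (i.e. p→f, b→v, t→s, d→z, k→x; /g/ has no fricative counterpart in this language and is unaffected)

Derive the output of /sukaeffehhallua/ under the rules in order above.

suxaefehalua

Rule 1 (degemination): /ff/ is a geminate; the first /f/ deletes. /hh/ is a geminate; the first /h/ deletes. /ll/ is a geminate; the first /l/ deletes. /sukaeffehhallua/ → sukaefehalua.
Rule 2 (intervocalic spirantization): /k/ is a stop between vowels /u/ and /a/, so it spirantizes to the fricative [x]. /sukaefehalua/ → suxaefehalua.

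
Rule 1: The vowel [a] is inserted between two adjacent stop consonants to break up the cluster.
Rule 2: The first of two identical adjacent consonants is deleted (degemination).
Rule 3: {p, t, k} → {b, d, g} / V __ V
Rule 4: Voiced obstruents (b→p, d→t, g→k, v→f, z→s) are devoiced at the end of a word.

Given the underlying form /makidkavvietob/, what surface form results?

Rule 1 (stop-cluster a-epenthesis): /d/ and /k/ form a stop–stop cluster, so [a] is inserted between them. /makidkavvietob/ → makidakavvietob.
Rule 2 (degemination): /vv/ is a geminate; the first /v/ deletes. /makidakavvietob/ → makidakavietob.
Rule 3 (intervocalic voicing): /k/ is a voiceless stop between vowels /a/ and /i/, so it voices to [g]. /k/ is a voiceless stop between vowels /a/ and /a/, so it voices to [g]. /t/ is a voiceless stop between vowels /e/ and /o/, so it voices to [d]. /makidakavietob/ → magidagaviedob.
Rule 4 (final devoicing): /b/ is a voiced obstruent in word-final position, so it devoices to [p]. /magidagaviedob/ → magidagaviedop.

magidagaviedop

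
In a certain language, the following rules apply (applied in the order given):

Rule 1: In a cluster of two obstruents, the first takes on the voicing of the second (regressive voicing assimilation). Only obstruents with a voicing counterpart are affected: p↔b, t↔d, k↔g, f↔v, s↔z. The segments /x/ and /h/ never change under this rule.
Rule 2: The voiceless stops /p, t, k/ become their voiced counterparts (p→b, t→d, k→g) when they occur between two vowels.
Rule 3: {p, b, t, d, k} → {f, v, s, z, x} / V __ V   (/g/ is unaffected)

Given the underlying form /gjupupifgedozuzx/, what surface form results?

gjuvuvivgezozusx

Rule 1 (regressive voicing assimilation): /f/ precedes the voiced obstruent /g/, so it voices to [v] by assimilation. /z/ precedes the voiceless obstruent /x/, so it devoices to [s] by assimilation. /gjupupifgedozuzx/ → gjupupivgedozusx.
Rule 2 (intervocalic voicing): /p/ is a voiceless stop between vowels /u/ and /u/, so it voices to [b]. /p/ is a voiceless stop between vowels /u/ and /i/, so it voices to [b]. /gjupupivgedozusx/ → gjububivgedozusx.
Rule 3 (intervocalic spirantization): /b/ is a stop between vowels /u/ and /u/, so it spirantizes to the fricative [v]. /b/ is a stop between vowels /u/ and /i/, so it spirantizes to the fricative [v]. /d/ is a stop between vowels /e/ and /o/, so it spirantizes to the fricative [z]. /gjububivgedozusx/ → gjuvuvivgezozusx.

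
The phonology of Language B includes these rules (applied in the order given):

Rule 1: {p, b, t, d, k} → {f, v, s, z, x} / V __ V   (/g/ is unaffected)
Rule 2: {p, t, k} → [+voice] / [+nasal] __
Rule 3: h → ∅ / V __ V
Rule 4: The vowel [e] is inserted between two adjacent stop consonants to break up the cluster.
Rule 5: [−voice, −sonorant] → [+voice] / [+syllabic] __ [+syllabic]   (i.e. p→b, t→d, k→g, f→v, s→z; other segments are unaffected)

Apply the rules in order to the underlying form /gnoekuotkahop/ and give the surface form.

gnoexuodegaop

Rule 1 (intervocalic spirantization): /k/ is a stop between vowels /e/ and /u/, so it spirantizes to the fricative [x]. /gnoekuotkahop/ → gnoexuotkahop.
Rule 2 (post-nasal voicing): no segment meets the environment; /gnoexuotkahop/ is unchanged.
Rule 3 (intervocalic h-deletion): /h/ occurs between vowels /a/ and /o/, so it deletes. /gnoexuotkahop/ → gnoexuotkaop.
Rule 4 (stop-cluster e-epenthesis): /t/ and /k/ form a stop–stop cluster, so [e] is inserted between them. /gnoexuotkaop/ → gnoexuotekaop.
Rule 5 (intervocalic voicing): /t/ is a voiceless obstruent between vowels /o/ and /e/, so it voices to [d]. /k/ is a voiceless obstruent between vowels /e/ and /a/, so it voices to [g]. /gnoexuotekaop/ → gnoexuodegaop.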